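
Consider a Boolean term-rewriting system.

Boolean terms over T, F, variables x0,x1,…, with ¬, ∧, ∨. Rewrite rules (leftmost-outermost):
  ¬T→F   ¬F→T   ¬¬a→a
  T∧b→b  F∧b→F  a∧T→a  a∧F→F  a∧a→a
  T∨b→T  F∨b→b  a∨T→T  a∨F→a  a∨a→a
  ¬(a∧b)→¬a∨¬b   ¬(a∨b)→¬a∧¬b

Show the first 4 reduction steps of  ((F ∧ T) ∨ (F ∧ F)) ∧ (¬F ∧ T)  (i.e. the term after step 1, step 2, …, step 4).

  start: ((F ∧ T) ∨ (F ∧ F)) ∧ (¬F ∧ T)
  step 1: (F ∨ (F ∧ F)) ∧ (¬F ∧ T)
  step 2: (F ∧ F) ∧ (¬F ∧ T)
  step 3: F ∧ (¬F ∧ T)
  step 4: F

Answer: after 4 steps: F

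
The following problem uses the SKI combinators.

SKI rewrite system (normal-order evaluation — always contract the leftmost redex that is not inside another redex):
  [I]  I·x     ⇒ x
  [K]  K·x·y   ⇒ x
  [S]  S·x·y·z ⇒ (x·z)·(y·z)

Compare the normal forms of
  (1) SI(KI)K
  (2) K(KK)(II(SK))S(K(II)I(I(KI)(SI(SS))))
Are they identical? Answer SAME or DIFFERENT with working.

Answer: SAME — A ⇓ KI, B ⇓ KI

Reduction:
Term A:
  start: SI(KI)K
  step 1: IK(KIK)
  step 2: K(KIK)
  step 3: KI

Term B:
  start: K(KK)(II(SK))S(K(II)I(I(KI)(SI(SS))))
  step 1: KKS(K(II)I(I(KI)(SI(SS))))
  step 2: K(K(II)I(I(KI)(SI(SS))))
  step 3: K(II(I(KI)(SI(SS))))
  step 4: K(I(I(KI)(SI(SS))))
  step 5: K(I(KI)(SI(SS)))
  step 6: K(KI(SI(SS)))
  step 7: KI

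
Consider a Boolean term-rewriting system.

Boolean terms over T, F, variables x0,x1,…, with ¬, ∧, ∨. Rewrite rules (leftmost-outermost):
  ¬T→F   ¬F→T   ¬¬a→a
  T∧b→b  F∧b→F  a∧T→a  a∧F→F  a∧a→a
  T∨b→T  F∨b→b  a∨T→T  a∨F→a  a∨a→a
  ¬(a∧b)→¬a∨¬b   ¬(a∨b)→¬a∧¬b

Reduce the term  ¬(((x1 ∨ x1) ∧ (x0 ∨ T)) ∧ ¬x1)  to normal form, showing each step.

Answer: normal form = ¬x1 ∨ x1  (in 9 steps)

Reduction:
  start: ¬(((x1 ∨ x1) ∧ (x0 ∨ T)) ∧ ¬x1)
  →1  ¬((x1 ∨ x1) ∧ (x0 ∨ T)) ∨ ¬¬x1
  →2  (¬(x1 ∨ x1) ∨ ¬(x0 ∨ T)) ∨ ¬¬x1
  →3  ((¬x1 ∧ ¬x1) ∨ ¬(x0 ∨ T)) ∨ ¬¬x1
  →4  (¬x1 ∨ ¬(x0 ∨ T)) ∨ ¬¬x1
  →5  (¬x1 ∨ (¬x0 ∧ ¬T)) ∨ ¬¬x1
  →6  (¬x1 ∨ (¬x0 ∧ F)) ∨ ¬¬x1
  →7  (¬x1 ∨ F) ∨ ¬¬x1
  →8  ¬x1 ∨ ¬¬x1
  →9  ¬x1 ∨ x1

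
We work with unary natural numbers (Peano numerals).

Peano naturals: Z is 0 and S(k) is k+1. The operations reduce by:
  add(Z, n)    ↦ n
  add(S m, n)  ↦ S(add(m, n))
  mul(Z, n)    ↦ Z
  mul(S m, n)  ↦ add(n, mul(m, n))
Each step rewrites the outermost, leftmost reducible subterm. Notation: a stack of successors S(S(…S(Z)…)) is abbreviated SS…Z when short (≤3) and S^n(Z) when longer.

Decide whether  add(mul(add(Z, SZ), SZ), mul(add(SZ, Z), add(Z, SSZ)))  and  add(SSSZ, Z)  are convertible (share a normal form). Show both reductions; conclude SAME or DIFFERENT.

Term A:
  start: add(mul(add(Z, SZ), SZ), mul(add(SZ, Z), add(Z, SSZ)))
  →1  add(mul(SZ, SZ), mul(add(SZ, Z), add(Z, SSZ)))
  →2  add(add(SZ, mul(Z, SZ)), mul(add(SZ, Z), add(Z, SSZ)))
  →3  add(S(add(Z, mul(Z, SZ))), mul(add(SZ, Z), add(Z, SSZ)))
  →4  S(add(add(Z, mul(Z, SZ)), mul(add(SZ, Z), add(Z, SSZ))))
  →5  S(add(mul(Z, SZ), mul(add(SZ, Z), add(Z, SSZ))))
  →6  S(add(Z, mul(add(SZ, Z), add(Z, SSZ))))
  →7  S(mul(add(SZ, Z), add(Z, SSZ)))
  →8  S(mul(S(add(Z, Z)), add(Z, SSZ)))
  →9  S(add(add(Z, SSZ), mul(add(Z, Z), add(Z, SSZ))))
  →10  S(add(SSZ, mul(add(Z, Z), add(Z, SSZ))))
  →11  S(S(add(SZ, mul(add(Z, Z), add(Z, SSZ)))))
  →12  S(S(S(add(Z, mul(add(Z, Z), add(Z, SSZ))))))
  →13  S(S(S(mul(add(Z, Z), add(Z, SSZ)))))
  →14  S(S(S(mul(Z, add(Z, SSZ)))))
  →15  SSSZ

Term B:
  start: add(SSSZ, Z)
  →1  S(add(SSZ, Z))
  →2  S(S(add(SZ, Z)))
  →3  S(S(S(add(Z, Z))))
  →4  SSSZ

Answer: SAME — A ⇓ SSSZ, B ⇓ SSSZ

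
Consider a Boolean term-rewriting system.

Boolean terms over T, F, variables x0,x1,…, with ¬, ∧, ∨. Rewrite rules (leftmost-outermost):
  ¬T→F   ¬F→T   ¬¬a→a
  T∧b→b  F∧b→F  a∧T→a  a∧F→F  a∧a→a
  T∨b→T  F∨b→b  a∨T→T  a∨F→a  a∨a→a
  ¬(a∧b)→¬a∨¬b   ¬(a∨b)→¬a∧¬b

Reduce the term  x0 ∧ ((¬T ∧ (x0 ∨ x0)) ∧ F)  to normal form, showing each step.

  start: x0 ∧ ((¬T ∧ (x0 ∨ x0)) ∧ F)
  →1  x0 ∧ F
  →2  F

Answer: normal form = F  (in 2 steps)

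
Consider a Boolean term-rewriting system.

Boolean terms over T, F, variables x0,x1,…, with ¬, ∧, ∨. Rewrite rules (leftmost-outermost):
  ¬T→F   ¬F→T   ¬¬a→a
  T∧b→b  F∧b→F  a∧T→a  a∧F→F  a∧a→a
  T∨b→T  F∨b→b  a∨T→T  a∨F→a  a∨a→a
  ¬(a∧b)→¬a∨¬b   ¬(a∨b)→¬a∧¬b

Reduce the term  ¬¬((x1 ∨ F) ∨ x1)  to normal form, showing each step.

  start: ¬¬((x1 ∨ F) ∨ x1)
  step 1: (x1 ∨ F) ∨ x1
  step 2: x1 ∨ x1
  step 3: x1

Answer: normal form = x1  (in 3 steps)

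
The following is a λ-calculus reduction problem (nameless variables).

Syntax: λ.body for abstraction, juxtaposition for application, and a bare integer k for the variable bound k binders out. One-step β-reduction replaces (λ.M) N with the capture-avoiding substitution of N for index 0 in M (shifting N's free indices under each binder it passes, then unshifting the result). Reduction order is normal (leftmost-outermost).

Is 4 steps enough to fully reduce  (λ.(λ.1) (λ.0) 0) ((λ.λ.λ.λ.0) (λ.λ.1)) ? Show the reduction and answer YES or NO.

Answer: YES — reaches normal form λ.λ.0 in 4 ≤ 4 steps

Derivation:
  start: (λ.(λ.1) (λ.0) 0) ((λ.λ.λ.λ.0) (λ.λ.1))
  [1] (λ.(λ.λ.λ.λ.0) (λ.λ.1)) (λ.0) ((λ.λ.λ.λ.0) (λ.λ.1))
  [2] (λ.λ.λ.λ.0) (λ.λ.1) ((λ.λ.λ.λ.0) (λ.λ.1))
  [3] (λ.λ.λ.0) ((λ.λ.λ.λ.0) (λ.λ.1))
  [4] λ.λ.0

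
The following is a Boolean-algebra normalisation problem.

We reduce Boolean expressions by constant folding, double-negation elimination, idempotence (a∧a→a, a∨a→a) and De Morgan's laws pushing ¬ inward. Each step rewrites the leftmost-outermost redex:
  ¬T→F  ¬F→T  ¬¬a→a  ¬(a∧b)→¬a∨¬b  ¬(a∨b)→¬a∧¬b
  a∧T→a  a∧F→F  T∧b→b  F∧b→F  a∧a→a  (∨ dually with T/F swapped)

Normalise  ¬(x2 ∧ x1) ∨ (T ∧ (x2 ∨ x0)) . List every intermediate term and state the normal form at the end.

Answer: normal form = (¬x2 ∨ ¬x1) ∨ (x2 ∨ x0)  (in 2 steps)

Reduction:
  start: ¬(x2 ∧ x1) ∨ (T ∧ (x2 ∨ x0))
  step 1: (¬x2 ∨ ¬x1) ∨ (T ∧ (x2 ∨ x0))
  step 2: (¬x2 ∨ ¬x1) ∨ (x2 ∨ x0)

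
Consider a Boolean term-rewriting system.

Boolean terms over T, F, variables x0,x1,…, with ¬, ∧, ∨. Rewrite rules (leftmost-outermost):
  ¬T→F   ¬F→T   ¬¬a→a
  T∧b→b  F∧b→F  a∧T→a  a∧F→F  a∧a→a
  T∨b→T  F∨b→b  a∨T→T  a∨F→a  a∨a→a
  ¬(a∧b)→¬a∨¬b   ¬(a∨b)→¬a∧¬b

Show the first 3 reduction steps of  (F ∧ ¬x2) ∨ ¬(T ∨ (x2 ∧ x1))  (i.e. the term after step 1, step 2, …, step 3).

Answer: after 3 steps: ¬T ∧ ¬(x2 ∧ x1)

Working:
  start: (F ∧ ¬x2) ∨ ¬(T ∨ (x2 ∧ x1))
  [1] F ∨ ¬(T ∨ (x2 ∧ x1))
  [2] ¬(T ∨ (x2 ∧ x1))
  [3] ¬T ∧ ¬(x2 ∧ x1)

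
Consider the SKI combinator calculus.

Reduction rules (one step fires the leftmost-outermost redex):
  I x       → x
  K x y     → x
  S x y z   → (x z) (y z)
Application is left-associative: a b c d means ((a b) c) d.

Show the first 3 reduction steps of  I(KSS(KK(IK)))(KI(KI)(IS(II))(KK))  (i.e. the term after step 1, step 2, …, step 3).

  start: I(KSS(KK(IK)))(KI(KI)(IS(II))(KK))
  [1] KSS(KK(IK))(KI(KI)(IS(II))(KK))
  [2] S(KK(IK))(KI(KI)(IS(II))(KK))
  [3] SK(KI(KI)(IS(II))(KK))

Answer: after 3 steps: SK(KI(KI)(IS(II))(KK))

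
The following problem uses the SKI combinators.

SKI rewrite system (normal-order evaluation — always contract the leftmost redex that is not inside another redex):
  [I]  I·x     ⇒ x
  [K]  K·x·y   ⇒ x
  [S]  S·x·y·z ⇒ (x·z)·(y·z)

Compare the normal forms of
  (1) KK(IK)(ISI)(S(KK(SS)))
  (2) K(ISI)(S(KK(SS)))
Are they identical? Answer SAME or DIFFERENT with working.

Term A:
  start: KK(IK)(ISI)(S(KK(SS)))
  [1] K(ISI)(S(KK(SS)))
  [2] ISI
  [3] SI

Term B:
  start: K(ISI)(S(KK(SS)))
  [1] ISI
  [2] SI

Answer: SAME — A ⇓ SI, B ⇓ SI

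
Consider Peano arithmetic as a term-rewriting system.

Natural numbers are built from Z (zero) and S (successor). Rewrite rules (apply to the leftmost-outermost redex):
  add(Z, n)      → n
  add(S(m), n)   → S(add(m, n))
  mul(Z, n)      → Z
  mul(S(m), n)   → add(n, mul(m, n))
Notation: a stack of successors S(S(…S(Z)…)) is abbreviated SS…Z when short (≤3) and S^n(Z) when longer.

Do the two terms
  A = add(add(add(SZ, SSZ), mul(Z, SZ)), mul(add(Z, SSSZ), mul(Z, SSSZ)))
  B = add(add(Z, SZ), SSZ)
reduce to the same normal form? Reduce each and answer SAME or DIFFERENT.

Answer: SAME — A ⇓ SSSZ, B ⇓ SSSZ

Reduction:
Term A:
  start: add(add(add(SZ, SSZ), mul(Z, SZ)), mul(add(Z, SSSZ), mul(Z, SSSZ)))
  →1  add(add(S(add(Z, SSZ)), mul(Z, SZ)), mul(add(Z, SSSZ), mul(Z, SSSZ)))
  →2  add(S(add(add(Z, SSZ), mul(Z, SZ))), mul(add(Z, SSSZ), mul(Z, SSSZ)))
  →3  S(add(add(add(Z, SSZ), mul(Z, SZ)), mul(add(Z, SSSZ), mul(Z, SSSZ))))
  →4  S(add(add(SSZ, mul(Z, SZ)), mul(add(Z, SSSZ), mul(Z, SSSZ))))
  →5  S(add(S(add(SZ, mul(Z, SZ))), mul(add(Z, SSSZ), mul(Z, SSSZ))))
  →6  S(S(add(add(SZ, mul(Z, SZ)), mul(add(Z, SSSZ), mul(Z, SSSZ)))))
  →7  S(S(add(S(add(Z, mul(Z, SZ))), mul(add(Z, SSSZ), mul(Z, SSSZ)))))
  →8  S(S(S(add(add(Z, mul(Z, SZ)), mul(add(Z, SSSZ), mul(Z, SSSZ))))))
  →9  S(S(S(add(mul(Z, SZ), mul(add(Z, SSSZ), mul(Z, SSSZ))))))
  →10  S(S(S(add(Z, mul(add(Z, SSSZ), mul(Z, SSSZ))))))
  →11  S(S(S(mul(add(Z, SSSZ), mul(Z, SSSZ)))))
  →12  S(S(S(mul(SSSZ, mul(Z, SSSZ)))))
  →13  S(S(S(add(mul(Z, SSSZ), mul(SSZ, mul(Z, SSSZ))))))
  →14  S(S(S(add(Z, mul(SSZ, mul(Z, SSSZ))))))
  →15  S(S(S(mul(SSZ, mul(Z, SSSZ)))))
  →16  S(S(S(add(mul(Z, SSSZ), mul(SZ, mul(Z, SSSZ))))))
  →17  S(S(S(add(Z, mul(SZ, mul(Z, SSSZ))))))
  →18  S(S(S(mul(SZ, mul(Z, SSSZ)))))
  →19  S(S(S(add(mul(Z, SSSZ), mul(Z, mul(Z, SSSZ))))))
  →20  S(S(S(add(Z, mul(Z, mul(Z, SSSZ))))))
  →21  S(S(S(mul(Z, mul(Z, SSSZ)))))
  →22  SSSZ

Term B:
  start: add(add(Z, SZ), SSZ)
  →1  add(SZ, SSZ)
  →2  S(add(Z, SSZ))
  →3  SSSZ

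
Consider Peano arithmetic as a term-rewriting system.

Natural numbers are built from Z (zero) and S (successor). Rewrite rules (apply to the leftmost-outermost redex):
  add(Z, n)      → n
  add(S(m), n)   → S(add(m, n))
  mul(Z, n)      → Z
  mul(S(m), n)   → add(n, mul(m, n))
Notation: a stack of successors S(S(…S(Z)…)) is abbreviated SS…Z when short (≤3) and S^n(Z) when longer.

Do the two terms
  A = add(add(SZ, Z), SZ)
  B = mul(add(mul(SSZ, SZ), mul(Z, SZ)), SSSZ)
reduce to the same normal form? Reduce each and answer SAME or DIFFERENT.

Term A:
  start: add(add(SZ, Z), SZ)
  [1] add(S(add(Z, Z)), SZ)
  [2] S(add(add(Z, Z), SZ))
  [3] S(add(Z, SZ))
  [4] SSZ

Term B:
  start: mul(add(mul(SSZ, SZ), mul(Z, SZ)), SSSZ)
  [1] mul(add(add(SZ, mul(SZ, SZ)), mul(Z, SZ)), SSSZ)
  [2] mul(add(S(add(Z, mul(SZ, SZ))), mul(Z, SZ)), SSSZ)
  [3] mul(S(add(add(Z, mul(SZ, SZ)), mul(Z, SZ))), SSSZ)
  [4] add(SSSZ, mul(add(add(Z, mul(SZ, SZ)), mul(Z, SZ)), SSSZ))
  [5] S(add(SSZ, mul(add(add(Z, mul(SZ, SZ)), mul(Z, SZ)), SSSZ)))
  [6] S(S(add(SZ, mul(add(add(Z, mul(SZ, SZ)), mul(Z, SZ)), SSSZ))))
  [7] S(S(S(add(Z, mul(add(add(Z, mul(SZ, SZ)), mul(Z, SZ)), SSSZ)))))
  [8] S(S(S(mul(add(add(Z, mul(SZ, SZ)), mul(Z, SZ)), SSSZ))))
  [9] S(S(S(mul(add(mul(SZ, SZ), mul(Z, SZ)), SSSZ))))
  [10] S(S(S(mul(add(add(SZ, mul(Z, SZ)), mul(Z, SZ)), SSSZ))))
  [11] S(S(S(mul(add(S(add(Z, mul(Z, SZ))), mul(Z, SZ)), SSSZ))))
  [12] S(S(S(mul(S(add(add(Z, mul(Z, SZ)), mul(Z, SZ))), SSSZ))))
  [13] S(S(S(add(SSSZ, mul(add(add(Z, mul(Z, SZ)), mul(Z, SZ)), SSSZ)))))
  [14] S(S(S(S(add(SSZ, mul(add(add(Z, mul(Z, SZ)), mul(Z, SZ)), SSSZ))))))
  [15] S(S(S(S(S(add(SZ, mul(add(add(Z, mul(Z, SZ)), mul(Z, SZ)), SSSZ)))))))
  [16] S(S(S(S(S(S(add(Z, mul(add(add(Z, mul(Z, SZ)), mul(Z, SZ)), SSSZ))))))))
  [17] S(S(S(S(S(S(mul(add(add(Z, mul(Z, SZ)), mul(Z, SZ)), SSSZ)))))))
  [18] S(S(S(S(S(S(mul(add(mul(Z, SZ), mul(Z, SZ)), SSSZ)))))))
  [19] S(S(S(S(S(S(mul(add(Z, mul(Z, SZ)), SSSZ)))))))
  [20] S(S(S(S(S(S(mul(mul(Z, SZ), SSSZ)))))))
  [21] S(S(S(S(S(S(mul(Z, SSSZ)))))))
  [22] S^6(Z)

Answer: DIFFERENT — A ⇓ SSZ, B ⇓ S^6(Z)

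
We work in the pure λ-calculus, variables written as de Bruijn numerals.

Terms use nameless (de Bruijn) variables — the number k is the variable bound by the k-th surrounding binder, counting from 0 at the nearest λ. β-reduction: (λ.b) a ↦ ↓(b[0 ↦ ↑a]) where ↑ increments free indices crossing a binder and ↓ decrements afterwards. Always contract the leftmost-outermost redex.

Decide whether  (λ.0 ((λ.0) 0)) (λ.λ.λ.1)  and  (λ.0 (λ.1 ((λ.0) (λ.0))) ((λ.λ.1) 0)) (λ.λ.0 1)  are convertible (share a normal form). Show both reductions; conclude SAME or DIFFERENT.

Term A:
  start: (λ.0 ((λ.0) 0)) (λ.λ.λ.1)
  step 1: (λ.λ.λ.1) ((λ.0) (λ.λ.λ.1))
  step 2: λ.λ.1

Term B:
  start: (λ.0 (λ.1 ((λ.0) (λ.0))) ((λ.λ.1) 0)) (λ.λ.0 1)
  step 1: (λ.λ.0 1) (λ.(λ.λ.0 1) ((λ.0) (λ.0))) ((λ.λ.1) (λ.λ.0 1))
  step 2: (λ.0 (λ.(λ.λ.0 1) ((λ.0) (λ.0)))) ((λ.λ.1) (λ.λ.0 1))
  step 3: (λ.λ.1) (λ.λ.0 1) (λ.(λ.λ.0 1) ((λ.0) (λ.0)))
  step 4: (λ.λ.λ.0 1) (λ.(λ.λ.0 1) ((λ.0) (λ.0)))
  step 5: λ.λ.0 1

Answer: DIFFERENT — A ⇓ λ.λ.1, B ⇓ λ.λ.0 1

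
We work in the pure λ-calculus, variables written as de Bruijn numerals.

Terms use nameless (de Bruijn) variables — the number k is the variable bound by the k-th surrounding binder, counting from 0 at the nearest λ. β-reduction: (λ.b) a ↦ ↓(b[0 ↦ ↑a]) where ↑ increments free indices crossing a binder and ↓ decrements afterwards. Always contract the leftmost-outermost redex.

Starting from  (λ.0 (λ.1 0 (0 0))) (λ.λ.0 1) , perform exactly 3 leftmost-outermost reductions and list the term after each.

Answer: after 3 steps: λ.0 (λ.(λ.0 1) (0 0))

Derivation:
  start: (λ.0 (λ.1 0 (0 0))) (λ.λ.0 1)
  →1  (λ.λ.0 1) (λ.(λ.λ.0 1) 0 (0 0))
  →2  λ.0 (λ.(λ.λ.0 1) 0 (0 0))
  →3  λ.0 (λ.(λ.0 1) (0 0))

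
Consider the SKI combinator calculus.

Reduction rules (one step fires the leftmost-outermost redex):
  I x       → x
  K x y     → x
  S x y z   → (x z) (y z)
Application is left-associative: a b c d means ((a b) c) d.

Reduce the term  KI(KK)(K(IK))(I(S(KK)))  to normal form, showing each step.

Answer: normal form = K  (in 4 steps)

Working:
  start: KI(KK)(K(IK))(I(S(KK)))
  [1] I(K(IK))(I(S(KK)))
  [2] K(IK)(I(S(KK)))
  [3] IK
  [4] K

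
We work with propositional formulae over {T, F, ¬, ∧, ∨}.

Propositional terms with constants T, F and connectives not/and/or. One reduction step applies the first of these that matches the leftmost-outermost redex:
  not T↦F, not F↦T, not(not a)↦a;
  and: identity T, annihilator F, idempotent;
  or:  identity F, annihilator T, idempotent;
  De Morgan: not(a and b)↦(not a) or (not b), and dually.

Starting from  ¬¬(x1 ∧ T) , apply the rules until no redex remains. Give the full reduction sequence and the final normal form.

  start: ¬¬(x1 ∧ T)
  step 1: x1 ∧ T
  step 2: x1

Answer: normal form = x1  (in 2 steps)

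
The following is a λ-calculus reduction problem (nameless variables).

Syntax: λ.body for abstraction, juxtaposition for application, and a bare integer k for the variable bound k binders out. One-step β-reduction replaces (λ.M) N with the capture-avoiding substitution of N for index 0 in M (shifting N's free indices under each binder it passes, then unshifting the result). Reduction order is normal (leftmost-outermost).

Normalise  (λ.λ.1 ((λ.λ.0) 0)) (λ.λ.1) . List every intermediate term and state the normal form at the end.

  start: (λ.λ.1 ((λ.λ.0) 0)) (λ.λ.1)
  step 1: λ.(λ.λ.1) ((λ.λ.0) 0)
  step 2: λ.λ.(λ.λ.0) 1
  step 3: λ.λ.λ.0

Answer: normal form = λ.λ.λ.0  (in 3 steps)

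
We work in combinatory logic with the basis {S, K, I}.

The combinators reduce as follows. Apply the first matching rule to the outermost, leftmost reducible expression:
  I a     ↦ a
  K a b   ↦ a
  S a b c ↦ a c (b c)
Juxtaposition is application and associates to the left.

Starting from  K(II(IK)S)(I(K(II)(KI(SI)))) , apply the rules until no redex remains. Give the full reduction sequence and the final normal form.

  start: K(II(IK)S)(I(K(II)(KI(SI))))
  →1  II(IK)S
  →2  I(IK)S
  →3  IKS
  →4  KS

Answer: normal form = KS  (in 4 steps)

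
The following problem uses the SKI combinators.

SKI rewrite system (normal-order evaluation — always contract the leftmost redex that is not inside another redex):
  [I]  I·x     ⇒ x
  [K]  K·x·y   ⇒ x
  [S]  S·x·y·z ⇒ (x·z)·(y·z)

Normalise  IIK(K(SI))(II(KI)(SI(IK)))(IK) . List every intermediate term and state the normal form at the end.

Answer: normal form = SI  (in 4 steps)

Working:
  start: IIK(K(SI))(II(KI)(SI(IK)))(IK)
  step 1: IK(K(SI))(II(KI)(SI(IK)))(IK)
  step 2: K(K(SI))(II(KI)(SI(IK)))(IK)
  step 3: K(SI)(IK)
  step 4: SI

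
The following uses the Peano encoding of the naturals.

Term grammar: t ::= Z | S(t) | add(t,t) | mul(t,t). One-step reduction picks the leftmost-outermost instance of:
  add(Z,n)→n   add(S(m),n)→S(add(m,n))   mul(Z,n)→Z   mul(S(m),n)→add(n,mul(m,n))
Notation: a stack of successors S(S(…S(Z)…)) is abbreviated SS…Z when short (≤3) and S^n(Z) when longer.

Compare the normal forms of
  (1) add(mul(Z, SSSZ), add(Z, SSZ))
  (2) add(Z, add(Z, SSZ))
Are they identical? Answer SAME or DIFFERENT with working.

Term A:
  start: add(mul(Z, SSSZ), add(Z, SSZ))
  [1] add(Z, add(Z, SSZ))
  [2] add(Z, SSZ)
  [3] SSZ

Term B:
  start: add(Z, add(Z, SSZ))
  [1] add(Z, SSZ)
  [2] SSZ

Answer: SAME — A ⇓ SSZ, B ⇓ SSZ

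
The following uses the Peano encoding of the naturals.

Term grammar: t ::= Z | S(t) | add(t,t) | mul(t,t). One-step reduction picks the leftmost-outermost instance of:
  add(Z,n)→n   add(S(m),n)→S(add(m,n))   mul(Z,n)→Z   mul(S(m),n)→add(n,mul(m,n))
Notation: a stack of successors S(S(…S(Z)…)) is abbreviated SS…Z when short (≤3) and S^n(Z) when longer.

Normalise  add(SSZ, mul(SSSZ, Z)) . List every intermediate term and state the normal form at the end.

Answer: normal form = SSZ  (in 10 steps)

Derivation:
  start: add(SSZ, mul(SSSZ, Z))
  →1  S(add(SZ, mul(SSSZ, Z)))
  →2  S(S(add(Z, mul(SSSZ, Z))))
  →3  S(S(mul(SSSZ, Z)))
  →4  S(S(add(Z, mul(SSZ, Z))))
  →5  S(S(mul(SSZ, Z)))
  →6  S(S(add(Z, mul(SZ, Z))))
  →7  S(S(mul(SZ, Z)))
  →8  S(S(add(Z, mul(Z, Z))))
  →9  S(S(mul(Z, Z)))
  →10  SSZ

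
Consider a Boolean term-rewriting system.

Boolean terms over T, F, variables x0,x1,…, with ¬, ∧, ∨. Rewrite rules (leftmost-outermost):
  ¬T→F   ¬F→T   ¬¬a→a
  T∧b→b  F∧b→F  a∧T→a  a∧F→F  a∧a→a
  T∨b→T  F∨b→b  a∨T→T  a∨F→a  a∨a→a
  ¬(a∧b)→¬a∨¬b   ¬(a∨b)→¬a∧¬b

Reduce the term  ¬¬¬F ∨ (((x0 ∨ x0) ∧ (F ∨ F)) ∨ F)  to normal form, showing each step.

  start: ¬¬¬F ∨ (((x0 ∨ x0) ∧ (F ∨ F)) ∨ F)
  step 1: ¬F ∨ (((x0 ∨ x0) ∧ (F ∨ F)) ∨ F)
  step 2: T ∨ (((x0 ∨ x0) ∧ (F ∨ F)) ∨ F)
  step 3: T

Answer: normal form = T  (in 3 steps)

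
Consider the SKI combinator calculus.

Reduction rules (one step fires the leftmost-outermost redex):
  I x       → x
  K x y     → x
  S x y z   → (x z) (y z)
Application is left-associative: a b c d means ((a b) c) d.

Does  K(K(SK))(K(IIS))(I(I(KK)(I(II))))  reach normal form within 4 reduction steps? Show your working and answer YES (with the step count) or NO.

  start: K(K(SK))(K(IIS))(I(I(KK)(I(II))))
  [1] K(SK)(I(I(KK)(I(II))))
  [2] SK

Answer: YES — reaches normal form SK in 2 ≤ 4 steps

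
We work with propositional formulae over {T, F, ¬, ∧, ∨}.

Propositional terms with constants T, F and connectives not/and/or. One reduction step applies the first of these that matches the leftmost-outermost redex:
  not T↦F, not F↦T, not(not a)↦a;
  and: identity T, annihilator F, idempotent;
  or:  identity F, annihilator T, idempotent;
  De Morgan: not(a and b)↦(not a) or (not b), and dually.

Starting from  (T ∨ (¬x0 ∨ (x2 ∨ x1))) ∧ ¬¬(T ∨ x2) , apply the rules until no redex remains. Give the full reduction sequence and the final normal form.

Answer: normal form = T  (in 4 steps)

Reduction:
  start: (T ∨ (¬x0 ∨ (x2 ∨ x1))) ∧ ¬¬(T ∨ x2)
  →1  T ∧ ¬¬(T ∨ x2)
  →2  ¬¬(T ∨ x2)
  →3  T ∨ x2
  →4  T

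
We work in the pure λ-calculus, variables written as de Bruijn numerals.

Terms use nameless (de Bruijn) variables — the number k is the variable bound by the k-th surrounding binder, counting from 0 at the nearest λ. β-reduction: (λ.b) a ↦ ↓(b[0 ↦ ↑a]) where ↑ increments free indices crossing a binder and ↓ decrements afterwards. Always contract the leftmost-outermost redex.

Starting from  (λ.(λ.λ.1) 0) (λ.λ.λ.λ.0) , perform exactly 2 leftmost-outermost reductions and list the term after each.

  start: (λ.(λ.λ.1) 0) (λ.λ.λ.λ.0)
  [1] (λ.λ.1) (λ.λ.λ.λ.0)
  [2] λ.λ.λ.λ.λ.0

Answer: after 2 steps: λ.λ.λ.λ.λ.0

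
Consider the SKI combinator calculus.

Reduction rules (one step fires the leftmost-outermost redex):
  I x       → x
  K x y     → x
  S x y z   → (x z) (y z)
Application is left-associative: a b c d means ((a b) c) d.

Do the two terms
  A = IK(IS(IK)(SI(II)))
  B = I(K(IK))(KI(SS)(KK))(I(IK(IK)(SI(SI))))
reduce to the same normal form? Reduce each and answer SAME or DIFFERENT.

Term A:
  start: IK(IS(IK)(SI(II)))
  [1] K(IS(IK)(SI(II)))
  [2] K(S(IK)(SI(II)))
  [3] K(SK(SI(II)))
  [4] K(SK(SII))

Term B:
  start: I(K(IK))(KI(SS)(KK))(I(IK(IK)(SI(SI))))
  [1] K(IK)(KI(SS)(KK))(I(IK(IK)(SI(SI))))
  [2] IK(I(IK(IK)(SI(SI))))
  [3] K(I(IK(IK)(SI(SI))))
  [4] K(IK(IK)(SI(SI)))
  [5] K(K(IK)(SI(SI)))
  [6] K(IK)
  [7] KK

Answer: DIFFERENT — A ⇓ K(SK(SII)), B ⇓ KK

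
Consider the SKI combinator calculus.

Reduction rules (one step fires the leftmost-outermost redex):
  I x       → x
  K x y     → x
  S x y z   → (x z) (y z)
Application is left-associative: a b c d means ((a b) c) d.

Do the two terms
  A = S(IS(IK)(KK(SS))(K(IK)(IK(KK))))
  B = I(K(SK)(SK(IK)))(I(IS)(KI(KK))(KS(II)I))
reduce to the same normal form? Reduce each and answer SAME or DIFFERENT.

Answer: DIFFERENT — A ⇓ SK, B ⇓ SK(SI(SI))

Derivation:
Term A:
  start: S(IS(IK)(KK(SS))(K(IK)(IK(KK))))
  [1] S(S(IK)(KK(SS))(K(IK)(IK(KK))))
  [2] S(IK(K(IK)(IK(KK)))(KK(SS)(K(IK)(IK(KK)))))
  [3] S(K(K(IK)(IK(KK)))(KK(SS)(K(IK)(IK(KK)))))
  [4] S(K(IK)(IK(KK)))
  [5] S(IK)
  [6] SK

Term B:
  start: I(K(SK)(SK(IK)))(I(IS)(KI(KK))(KS(II)I))
  [1] K(SK)(SK(IK))(I(IS)(KI(KK))(KS(II)I))
  [2] SK(I(IS)(KI(KK))(KS(II)I))
  [3] SK(IS(KI(KK))(KS(II)I))
  [4] SK(S(KI(KK))(KS(II)I))
  [5] SK(SI(KS(II)I))
  [6] SK(SI(SI))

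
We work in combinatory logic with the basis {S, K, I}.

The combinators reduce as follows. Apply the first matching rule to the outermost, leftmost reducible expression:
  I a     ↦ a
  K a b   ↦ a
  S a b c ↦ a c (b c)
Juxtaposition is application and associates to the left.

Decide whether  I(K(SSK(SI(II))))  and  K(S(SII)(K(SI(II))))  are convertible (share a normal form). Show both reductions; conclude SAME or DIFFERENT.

Term A:
  start: I(K(SSK(SI(II))))
  →1  K(SSK(SI(II)))
  →2  K(S(SI(II))(K(SI(II))))
  →3  K(S(SII)(K(SI(II))))
  →4  K(S(SII)(K(SII)))

Term B:
  start: K(S(SII)(K(SI(II))))
  →1  K(S(SII)(K(SII)))

Answer: SAME — A ⇓ K(S(SII)(K(SII))), B ⇓ K(S(SII)(K(SII)))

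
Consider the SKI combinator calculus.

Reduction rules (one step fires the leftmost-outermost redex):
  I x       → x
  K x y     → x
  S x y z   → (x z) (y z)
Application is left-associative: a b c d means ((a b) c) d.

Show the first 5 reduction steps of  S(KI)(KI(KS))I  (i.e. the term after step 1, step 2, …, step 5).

Answer: after 5 steps: I

Derivation:
  start: S(KI)(KI(KS))I
  →1  KII(KI(KS)I)
  →2  I(KI(KS)I)
  →3  KI(KS)I
  →4  II
  →5  I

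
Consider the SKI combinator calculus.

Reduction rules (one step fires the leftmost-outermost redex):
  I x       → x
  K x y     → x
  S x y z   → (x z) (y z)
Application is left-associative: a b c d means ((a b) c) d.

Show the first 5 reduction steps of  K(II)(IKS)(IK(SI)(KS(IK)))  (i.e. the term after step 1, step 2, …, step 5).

  start: K(II)(IKS)(IK(SI)(KS(IK)))
  →1  II(IK(SI)(KS(IK)))
  →2  I(IK(SI)(KS(IK)))
  →3  IK(SI)(KS(IK))
  →4  K(SI)(KS(IK))
  →5  SI

Answer: after 5 steps: SI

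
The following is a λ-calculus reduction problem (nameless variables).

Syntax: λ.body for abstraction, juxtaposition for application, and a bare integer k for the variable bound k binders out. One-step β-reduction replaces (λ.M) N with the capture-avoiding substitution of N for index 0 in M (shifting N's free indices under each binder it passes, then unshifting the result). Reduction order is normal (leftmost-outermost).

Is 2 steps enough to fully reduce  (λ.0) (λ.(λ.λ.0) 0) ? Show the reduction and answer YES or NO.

Answer: YES — reaches normal form λ.λ.0 in 2 ≤ 2 steps

Derivation:
  start: (λ.0) (λ.(λ.λ.0) 0)
  [1] λ.(λ.λ.0) 0
  [2] λ.λ.0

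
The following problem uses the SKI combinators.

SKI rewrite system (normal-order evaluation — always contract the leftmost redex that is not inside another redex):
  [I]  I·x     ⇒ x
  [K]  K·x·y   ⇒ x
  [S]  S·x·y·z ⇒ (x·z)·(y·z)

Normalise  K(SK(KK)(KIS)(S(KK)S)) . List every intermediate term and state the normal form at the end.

Answer: normal form = K(S(KK)S)  (in 4 steps)

Derivation:
  start: K(SK(KK)(KIS)(S(KK)S))
  →1  K(K(KIS)(KK(KIS))(S(KK)S))
  →2  K(KIS(S(KK)S))
  →3  K(I(S(KK)S))
  →4  K(S(KK)S)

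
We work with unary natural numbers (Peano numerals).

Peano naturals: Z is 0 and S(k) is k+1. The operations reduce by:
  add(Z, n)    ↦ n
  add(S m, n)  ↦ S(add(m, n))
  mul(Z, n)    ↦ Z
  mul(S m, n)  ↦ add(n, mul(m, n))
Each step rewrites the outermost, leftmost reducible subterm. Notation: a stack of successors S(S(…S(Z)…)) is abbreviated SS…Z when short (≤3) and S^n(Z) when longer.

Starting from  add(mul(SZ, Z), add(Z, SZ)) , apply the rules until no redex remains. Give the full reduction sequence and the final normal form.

  start: add(mul(SZ, Z), add(Z, SZ))
  [1] add(add(Z, mul(Z, Z)), add(Z, SZ))
  [2] add(mul(Z, Z), add(Z, SZ))
  [3] add(Z, add(Z, SZ))
  [4] add(Z, SZ)
  [5] SZ

Answer: normal form = SZ  (in 5 steps)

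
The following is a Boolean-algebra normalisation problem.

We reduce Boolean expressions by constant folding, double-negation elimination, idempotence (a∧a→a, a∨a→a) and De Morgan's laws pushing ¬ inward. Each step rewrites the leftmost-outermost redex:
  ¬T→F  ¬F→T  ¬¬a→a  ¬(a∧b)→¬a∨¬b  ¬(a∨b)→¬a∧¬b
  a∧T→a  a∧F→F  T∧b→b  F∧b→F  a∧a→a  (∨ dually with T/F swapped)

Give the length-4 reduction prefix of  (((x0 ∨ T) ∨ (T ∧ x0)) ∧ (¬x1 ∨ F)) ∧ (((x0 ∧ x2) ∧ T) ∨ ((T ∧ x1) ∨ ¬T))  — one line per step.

  start: (((x0 ∨ T) ∨ (T ∧ x0)) ∧ (¬x1 ∨ F)) ∧ (((x0 ∧ x2) ∧ T) ∨ ((T ∧ x1) ∨ ¬T))
  step 1: ((T ∨ (T ∧ x0)) ∧ (¬x1 ∨ F)) ∧ (((x0 ∧ x2) ∧ T) ∨ ((T ∧ x1) ∨ ¬T))
  step 2: (T ∧ (¬x1 ∨ F)) ∧ (((x0 ∧ x2) ∧ T) ∨ ((T ∧ x1) ∨ ¬T))
  step 3: (¬x1 ∨ F) ∧ (((x0 ∧ x2) ∧ T) ∨ ((T ∧ x1) ∨ ¬T))
  step 4: ¬x1 ∧ (((x0 ∧ x2) ∧ T) ∨ ((T ∧ x1) ∨ ¬T))

Answer: after 4 steps: ¬x1 ∧ (((x0 ∧ x2) ∧ T) ∨ ((T ∧ x1) ∨ ¬T))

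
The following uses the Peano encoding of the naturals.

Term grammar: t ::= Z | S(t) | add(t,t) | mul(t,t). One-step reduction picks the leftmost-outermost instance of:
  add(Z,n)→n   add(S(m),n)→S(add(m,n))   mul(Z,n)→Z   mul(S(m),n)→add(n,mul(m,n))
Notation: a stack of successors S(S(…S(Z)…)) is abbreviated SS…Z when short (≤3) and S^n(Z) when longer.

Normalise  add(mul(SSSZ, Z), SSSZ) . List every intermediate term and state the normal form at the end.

  start: add(mul(SSSZ, Z), SSSZ)
  step 1: add(add(Z, mul(SSZ, Z)), SSSZ)
  step 2: add(mul(SSZ, Z), SSSZ)
  step 3: add(add(Z, mul(SZ, Z)), SSSZ)
  step 4: add(mul(SZ, Z), SSSZ)
  step 5: add(add(Z, mul(Z, Z)), SSSZ)
  step 6: add(mul(Z, Z), SSSZ)
  step 7: add(Z, SSSZ)
  step 8: SSSZ

Answer: normal form = SSSZ  (in 8 steps)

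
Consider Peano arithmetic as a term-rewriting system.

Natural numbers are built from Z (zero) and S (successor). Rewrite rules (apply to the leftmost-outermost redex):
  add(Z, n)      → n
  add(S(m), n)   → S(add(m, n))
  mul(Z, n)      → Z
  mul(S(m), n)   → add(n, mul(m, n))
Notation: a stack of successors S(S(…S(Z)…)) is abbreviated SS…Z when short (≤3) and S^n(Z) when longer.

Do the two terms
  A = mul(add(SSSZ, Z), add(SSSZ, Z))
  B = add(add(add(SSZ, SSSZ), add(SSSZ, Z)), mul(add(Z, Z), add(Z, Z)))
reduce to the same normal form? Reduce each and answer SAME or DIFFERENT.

Answer: DIFFERENT — A ⇓ S^9(Z), B ⇓ S^8(Z)

Reduction:
Term A:
  start: mul(add(SSSZ, Z), add(SSSZ, Z))
  step 1: mul(S(add(SSZ, Z)), add(SSSZ, Z))
  step 2: add(add(SSSZ, Z), mul(add(SSZ, Z), add(SSSZ, Z)))
  step 3: add(S(add(SSZ, Z)), mul(add(SSZ, Z), add(SSSZ, Z)))
  step 4: S(add(add(SSZ, Z), mul(add(SSZ, Z), add(SSSZ, Z))))
  step 5: S(add(S(add(SZ, Z)), mul(add(SSZ, Z), add(SSSZ, Z))))
  step 6: S(S(add(add(SZ, Z), mul(add(SSZ, Z), add(SSSZ, Z)))))
  step 7: S(S(add(S(add(Z, Z)), mul(add(SSZ, Z), add(SSSZ, Z)))))
  step 8: S(S(S(add(add(Z, Z), mul(add(SSZ, Z), add(SSSZ, Z))))))
  step 9: S(S(S(add(Z, mul(add(SSZ, Z), add(SSSZ, Z))))))
  step 10: S(S(S(mul(add(SSZ, Z), add(SSSZ, Z)))))
  step 11: S(S(S(mul(S(add(SZ, Z)), add(SSSZ, Z)))))
  step 12: S(S(S(add(add(SSSZ, Z), mul(add(SZ, Z), add(SSSZ, Z))))))
  step 13: S(S(S(add(S(add(SSZ, Z)), mul(add(SZ, Z), add(SSSZ, Z))))))
  step 14: S(S(S(S(add(add(SSZ, Z), mul(add(SZ, Z), add(SSSZ, Z)))))))
  step 15: S(S(S(S(add(S(add(SZ, Z)), mul(add(SZ, Z), add(SSSZ, Z)))))))
  step 16: S(S(S(S(S(add(add(SZ, Z), mul(add(SZ, Z), add(SSSZ, Z))))))))
  step 17: S(S(S(S(S(add(S(add(Z, Z)), mul(add(SZ, Z), add(SSSZ, Z))))))))
  step 18: S(S(S(S(S(S(add(add(Z, Z), mul(add(SZ, Z), add(SSSZ, Z)))))))))
  step 19: S(S(S(S(S(S(add(Z, mul(add(SZ, Z), add(SSSZ, Z)))))))))
  step 20: S(S(S(S(S(S(mul(add(SZ, Z), add(SSSZ, Z))))))))
  step 21: S(S(S(S(S(S(mul(S(add(Z, Z)), add(SSSZ, Z))))))))
  step 22: S(S(S(S(S(S(add(add(SSSZ, Z), mul(add(Z, Z), add(SSSZ, Z)))))))))
  step 23: S(S(S(S(S(S(add(S(add(SSZ, Z)), mul(add(Z, Z), add(SSSZ, Z)))))))))
  step 24: S(S(S(S(S(S(S(add(add(SSZ, Z), mul(add(Z, Z), add(SSSZ, Z))))))))))
  step 25: S(S(S(S(S(S(S(add(S(add(SZ, Z)), mul(add(Z, Z), add(SSSZ, Z))))))))))
  step 26: S(S(S(S(S(S(S(S(add(add(SZ, Z), mul(add(Z, Z), add(SSSZ, Z)))))))))))
  step 27: S(S(S(S(S(S(S(S(add(S(add(Z, Z)), mul(add(Z, Z), add(SSSZ, Z)))))))))))
  step 28: S(S(S(S(S(S(S(S(S(add(add(Z, Z), mul(add(Z, Z), add(SSSZ, Z))))))))))))
  step 29: S(S(S(S(S(S(S(S(S(add(Z, mul(add(Z, Z), add(SSSZ, Z))))))))))))
  step 30: S(S(S(S(S(S(S(S(S(mul(add(Z, Z), add(SSSZ, Z)))))))))))
  step 31: S(S(S(S(S(S(S(S(S(mul(Z, add(SSSZ, Z)))))))))))
  step 32: S^9(Z)

Term B:
  start: add(add(add(SSZ, SSSZ), add(SSSZ, Z)), mul(add(Z, Z), add(Z, Z)))
  step 1: add(add(S(add(SZ, SSSZ)), add(SSSZ, Z)), mul(add(Z, Z), add(Z, Z)))
  step 2: add(S(add(add(SZ, SSSZ), add(SSSZ, Z))), mul(add(Z, Z), add(Z, Z)))
  step 3: S(add(add(add(SZ, SSSZ), add(SSSZ, Z)), mul(add(Z, Z), add(Z, Z))))
  step 4: S(add(add(S(add(Z, SSSZ)), add(SSSZ, Z)), mul(add(Z, Z), add(Z, Z))))
  step 5: S(add(S(add(add(Z, SSSZ), add(SSSZ, Z))), mul(add(Z, Z), add(Z, Z))))
  step 6: S(S(add(add(add(Z, SSSZ), add(SSSZ, Z)), mul(add(Z, Z), add(Z, Z)))))
  step 7: S(S(add(add(SSSZ, add(SSSZ, Z)), mul(add(Z, Z), add(Z, Z)))))
  step 8: S(S(add(S(add(SSZ, add(SSSZ, Z))), mul(add(Z, Z), add(Z, Z)))))
  step 9: S(S(S(add(add(SSZ, add(SSSZ, Z)), mul(add(Z, Z), add(Z, Z))))))
  step 10: S(S(S(add(S(add(SZ, add(SSSZ, Z))), mul(add(Z, Z), add(Z, Z))))))
  step 11: S(S(S(S(add(add(SZ, add(SSSZ, Z)), mul(add(Z, Z), add(Z, Z)))))))
  step 12: S(S(S(S(add(S(add(Z, add(SSSZ, Z))), mul(add(Z, Z), add(Z, Z)))))))
  step 13: S(S(S(S(S(add(add(Z, add(SSSZ, Z)), mul(add(Z, Z), add(Z, Z))))))))
  step 14: S(S(S(S(S(add(add(SSSZ, Z), mul(add(Z, Z), add(Z, Z))))))))
  step 15: S(S(S(S(S(add(S(add(SSZ, Z)), mul(add(Z, Z), add(Z, Z))))))))
  step 16: S(S(S(S(S(S(add(add(SSZ, Z), mul(add(Z, Z), add(Z, Z)))))))))
  step 17: S(S(S(S(S(S(add(S(add(SZ, Z)), mul(add(Z, Z), add(Z, Z)))))))))
  step 18: S(S(S(S(S(S(S(add(add(SZ, Z), mul(add(Z, Z), add(Z, Z))))))))))
  step 19: S(S(S(S(S(S(S(add(S(add(Z, Z)), mul(add(Z, Z), add(Z, Z))))))))))
  step 20: S(S(S(S(S(S(S(S(add(add(Z, Z), mul(add(Z, Z), add(Z, Z)))))))))))
  step 21: S(S(S(S(S(S(S(S(add(Z, mul(add(Z, Z), add(Z, Z)))))))))))
  step 22: S(S(S(S(S(S(S(S(mul(add(Z, Z), add(Z, Z))))))))))
  step 23: S(S(S(S(S(S(S(S(mul(Z, add(Z, Z))))))))))
  step 24: S^8(Z)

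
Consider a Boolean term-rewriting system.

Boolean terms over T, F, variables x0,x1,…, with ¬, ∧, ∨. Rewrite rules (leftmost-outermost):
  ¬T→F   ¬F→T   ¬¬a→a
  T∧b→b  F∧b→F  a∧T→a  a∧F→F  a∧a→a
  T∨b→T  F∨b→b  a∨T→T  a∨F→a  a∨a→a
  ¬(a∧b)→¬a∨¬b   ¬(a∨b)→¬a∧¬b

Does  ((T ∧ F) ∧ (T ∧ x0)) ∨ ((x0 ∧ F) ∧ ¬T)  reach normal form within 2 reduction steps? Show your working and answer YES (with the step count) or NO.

Answer: NO — after 2 steps the term is F ∨ ((x0 ∧ F) ∧ ¬T), not yet normal

Derivation:
  start: ((T ∧ F) ∧ (T ∧ x0)) ∨ ((x0 ∧ F) ∧ ¬T)
  [1] (F ∧ (T ∧ x0)) ∨ ((x0 ∧ F) ∧ ¬T)
  [2] F ∨ ((x0 ∧ F) ∧ ¬T)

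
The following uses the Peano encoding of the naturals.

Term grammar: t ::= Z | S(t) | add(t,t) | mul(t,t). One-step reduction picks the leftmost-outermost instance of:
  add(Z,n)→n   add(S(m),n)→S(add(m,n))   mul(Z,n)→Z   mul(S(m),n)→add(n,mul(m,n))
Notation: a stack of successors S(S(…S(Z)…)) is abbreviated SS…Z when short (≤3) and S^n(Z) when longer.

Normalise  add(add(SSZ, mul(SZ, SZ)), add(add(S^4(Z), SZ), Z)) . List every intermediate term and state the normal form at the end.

  start: add(add(SSZ, mul(SZ, SZ)), add(add(S^4(Z), SZ), Z))
  →1  add(S(add(SZ, mul(SZ, SZ))), add(add(S^4(Z), SZ), Z))
  →2  S(add(add(SZ, mul(SZ, SZ)), add(add(S^4(Z), SZ), Z)))
  →3  S(add(S(add(Z, mul(SZ, SZ))), add(add(S^4(Z), SZ), Z)))
  →4  S(S(add(add(Z, mul(SZ, SZ)), add(add(S^4(Z), SZ), Z))))
  →5  S(S(add(mul(SZ, SZ), add(add(S^4(Z), SZ), Z))))
  →6  S(S(add(add(SZ, mul(Z, SZ)), add(add(S^4(Z), SZ), Z))))
  →7  S(S(add(S(add(Z, mul(Z, SZ))), add(add(S^4(Z), SZ), Z))))
  →8  S(S(S(add(add(Z, mul(Z, SZ)), add(add(S^4(Z), SZ), Z)))))
  →9  S(S(S(add(mul(Z, SZ), add(add(S^4(Z), SZ), Z)))))
  →10  S(S(S(add(Z, add(add(S^4(Z), SZ), Z)))))
  →11  S(S(S(add(add(S^4(Z), SZ), Z))))
  →12  S(S(S(add(S(add(SSSZ, SZ)), Z))))
  →13  S(S(S(S(add(add(SSSZ, SZ), Z)))))
  →14  S(S(S(S(add(S(add(SSZ, SZ)), Z)))))
  →15  S(S(S(S(S(add(add(SSZ, SZ), Z))))))
  →16  S(S(S(S(S(add(S(add(SZ, SZ)), Z))))))
  →17  S(S(S(S(S(S(add(add(SZ, SZ), Z)))))))
  →18  S(S(S(S(S(S(add(S(add(Z, SZ)), Z)))))))
  →19  S(S(S(S(S(S(S(add(add(Z, SZ), Z))))))))
  →20  S(S(S(S(S(S(S(add(SZ, Z))))))))
  →21  S(S(S(S(S(S(S(S(add(Z, Z)))))))))
  →22  S^8(Z)

Answer: normal form = S^8(Z)  (in 22 steps)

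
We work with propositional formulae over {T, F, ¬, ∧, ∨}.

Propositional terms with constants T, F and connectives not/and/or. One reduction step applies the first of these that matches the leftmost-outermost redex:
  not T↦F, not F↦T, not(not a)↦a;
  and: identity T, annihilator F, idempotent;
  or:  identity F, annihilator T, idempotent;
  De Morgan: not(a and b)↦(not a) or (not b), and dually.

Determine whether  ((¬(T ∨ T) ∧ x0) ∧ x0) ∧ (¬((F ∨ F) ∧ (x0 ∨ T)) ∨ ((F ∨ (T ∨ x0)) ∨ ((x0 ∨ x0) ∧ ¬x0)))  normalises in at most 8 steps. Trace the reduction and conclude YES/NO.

Answer: YES — reaches normal form F in 6 ≤ 8 steps

Derivation:
  start: ((¬(T ∨ T) ∧ x0) ∧ x0) ∧ (¬((F ∨ F) ∧ (x0 ∨ T)) ∨ ((F ∨ (T ∨ x0)) ∨ ((x0 ∨ x0) ∧ ¬x0)))
  →1  (((¬T ∧ ¬T) ∧ x0) ∧ x0) ∧ (¬((F ∨ F) ∧ (x0 ∨ T)) ∨ ((F ∨ (T ∨ x0)) ∨ ((x0 ∨ x0) ∧ ¬x0)))
  →2  ((¬T ∧ x0) ∧ x0) ∧ (¬((F ∨ F) ∧ (x0 ∨ T)) ∨ ((F ∨ (T ∨ x0)) ∨ ((x0 ∨ x0) ∧ ¬x0)))
  →3  ((F ∧ x0) ∧ x0) ∧ (¬((F ∨ F) ∧ (x0 ∨ T)) ∨ ((F ∨ (T ∨ x0)) ∨ ((x0 ∨ x0) ∧ ¬x0)))
  →4  (F ∧ x0) ∧ (¬((F ∨ F) ∧ (x0 ∨ T)) ∨ ((F ∨ (T ∨ x0)) ∨ ((x0 ∨ x0) ∧ ¬x0)))
  →5  F ∧ (¬((F ∨ F) ∧ (x0 ∨ T)) ∨ ((F ∨ (T ∨ x0)) ∨ ((x0 ∨ x0) ∧ ¬x0)))
  →6  F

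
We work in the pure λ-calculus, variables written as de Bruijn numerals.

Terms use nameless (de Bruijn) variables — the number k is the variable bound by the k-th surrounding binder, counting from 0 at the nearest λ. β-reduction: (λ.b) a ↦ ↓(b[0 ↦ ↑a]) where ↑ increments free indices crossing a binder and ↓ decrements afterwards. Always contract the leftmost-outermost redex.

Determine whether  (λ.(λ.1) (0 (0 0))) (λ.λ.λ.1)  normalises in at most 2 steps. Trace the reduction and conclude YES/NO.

Answer: YES — reaches normal form λ.λ.λ.1 in 2 ≤ 2 steps

Working:
  start: (λ.(λ.1) (0 (0 0))) (λ.λ.λ.1)
  [1] (λ.λ.λ.λ.1) ((λ.λ.λ.1) ((λ.λ.λ.1) (λ.λ.λ.1)))
  [2] λ.λ.λ.1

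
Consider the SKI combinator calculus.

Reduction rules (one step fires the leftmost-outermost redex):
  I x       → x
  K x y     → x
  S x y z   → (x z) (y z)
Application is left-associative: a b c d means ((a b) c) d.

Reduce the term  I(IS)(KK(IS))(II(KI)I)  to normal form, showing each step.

  start: I(IS)(KK(IS))(II(KI)I)
  step 1: IS(KK(IS))(II(KI)I)
  step 2: S(KK(IS))(II(KI)I)
  step 3: SK(II(KI)I)
  step 4: SK(I(KI)I)
  step 5: SK(KII)
  step 6: SKI

Answer: normal form = SKI  (in 6 steps)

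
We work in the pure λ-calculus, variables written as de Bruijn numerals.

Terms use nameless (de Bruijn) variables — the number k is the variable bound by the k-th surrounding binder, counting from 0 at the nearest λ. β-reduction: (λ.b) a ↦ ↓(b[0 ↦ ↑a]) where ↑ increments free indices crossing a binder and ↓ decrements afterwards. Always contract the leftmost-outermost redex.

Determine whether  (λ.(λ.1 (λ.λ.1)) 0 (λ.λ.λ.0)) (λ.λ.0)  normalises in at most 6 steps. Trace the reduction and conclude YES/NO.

  start: (λ.(λ.1 (λ.λ.1)) 0 (λ.λ.λ.0)) (λ.λ.0)
  step 1: (λ.(λ.λ.0) (λ.λ.1)) (λ.λ.0) (λ.λ.λ.0)
  step 2: (λ.λ.0) (λ.λ.1) (λ.λ.λ.0)
  step 3: (λ.0) (λ.λ.λ.0)
  step 4: λ.λ.λ.0

Answer: YES — reaches normal form λ.λ.λ.0 in 4 ≤ 6 steps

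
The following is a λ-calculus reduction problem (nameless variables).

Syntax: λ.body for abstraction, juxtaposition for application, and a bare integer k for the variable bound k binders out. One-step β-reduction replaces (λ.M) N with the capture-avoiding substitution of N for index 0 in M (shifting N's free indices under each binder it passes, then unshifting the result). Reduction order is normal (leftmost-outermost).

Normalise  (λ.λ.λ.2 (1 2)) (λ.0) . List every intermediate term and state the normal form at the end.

  start: (λ.λ.λ.2 (1 2)) (λ.0)
  →1  λ.λ.(λ.0) (1 (λ.0))
  →2  λ.λ.1 (λ.0)

Answer: normal form = λ.λ.1 (λ.0)  (in 2 steps)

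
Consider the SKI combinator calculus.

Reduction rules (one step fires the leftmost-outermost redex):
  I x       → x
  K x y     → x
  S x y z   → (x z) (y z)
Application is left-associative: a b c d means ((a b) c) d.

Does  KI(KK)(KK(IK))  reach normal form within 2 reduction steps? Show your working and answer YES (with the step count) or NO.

  start: KI(KK)(KK(IK))
  →1  I(KK(IK))
  →2  KK(IK)

Answer: NO — after 2 steps the term is KK(IK), not yet normal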